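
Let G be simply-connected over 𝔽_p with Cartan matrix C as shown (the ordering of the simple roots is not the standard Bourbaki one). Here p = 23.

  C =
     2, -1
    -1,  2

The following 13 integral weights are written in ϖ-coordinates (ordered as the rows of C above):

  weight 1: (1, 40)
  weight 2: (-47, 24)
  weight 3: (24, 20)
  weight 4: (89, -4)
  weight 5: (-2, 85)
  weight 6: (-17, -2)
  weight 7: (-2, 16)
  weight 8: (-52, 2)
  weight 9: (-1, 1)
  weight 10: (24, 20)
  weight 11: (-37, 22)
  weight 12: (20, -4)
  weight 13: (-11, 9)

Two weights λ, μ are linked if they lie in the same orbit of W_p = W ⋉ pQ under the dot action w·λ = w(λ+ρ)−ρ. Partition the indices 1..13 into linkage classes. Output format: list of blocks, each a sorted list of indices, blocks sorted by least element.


Type A_2, rank 2, |W|=6; reorder rows/cols to standard.

Ā_23 reps of the 13 weights (A_2, coords as presented):

  λ_1 → (18, 3)
  λ_2 → (0, 2)
  λ_3 → (0, 2)
  λ_4 → (18, 3)
  λ_5 → (1, 16)
  λ_6 → (1, 16)
  λ_7 → (1, 16)
  λ_8 → (18, 3)
  λ_9 → (0, 2)
  λ_10 → (0, 2)
  λ_11 → (10, 0)
  λ_12 → (18, 3)
  λ_13 → (10, 0)

The 13 indices split into 4 linkage classes (same alcove rep ⇔ same W_23-dot-orbit):

[[1, 4, 8, 12], [2, 3, 9, 10], [5, 6, 7], [11, 13]]


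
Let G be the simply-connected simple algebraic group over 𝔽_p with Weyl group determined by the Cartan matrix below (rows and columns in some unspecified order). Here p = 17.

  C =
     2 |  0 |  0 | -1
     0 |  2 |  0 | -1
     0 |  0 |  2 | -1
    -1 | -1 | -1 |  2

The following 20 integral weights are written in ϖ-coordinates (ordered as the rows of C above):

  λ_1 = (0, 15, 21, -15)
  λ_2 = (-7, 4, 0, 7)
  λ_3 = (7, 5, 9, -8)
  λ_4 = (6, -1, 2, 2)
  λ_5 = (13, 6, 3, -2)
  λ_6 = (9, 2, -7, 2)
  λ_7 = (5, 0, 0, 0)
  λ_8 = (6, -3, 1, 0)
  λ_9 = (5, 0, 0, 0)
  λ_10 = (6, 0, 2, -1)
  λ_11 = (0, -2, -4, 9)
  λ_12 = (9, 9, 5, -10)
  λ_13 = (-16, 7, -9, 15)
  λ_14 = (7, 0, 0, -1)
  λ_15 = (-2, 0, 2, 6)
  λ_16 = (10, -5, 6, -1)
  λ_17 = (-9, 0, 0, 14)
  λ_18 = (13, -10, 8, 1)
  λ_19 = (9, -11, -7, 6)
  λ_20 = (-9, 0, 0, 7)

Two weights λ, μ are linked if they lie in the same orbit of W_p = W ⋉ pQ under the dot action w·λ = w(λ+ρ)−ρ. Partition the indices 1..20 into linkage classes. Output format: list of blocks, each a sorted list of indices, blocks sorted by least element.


C ↔ D_4 under row/col permutation; |W(D_4)| = 192.

Folding the 20 weights λ_j+ρ into Ā_17 (reps in the given 4-coord order):

  [1] (6, 5, 1, 2)
  [2] (6, 5, 1, 2)
  [3] (1, 1, 3, 6)
  [4] (7, 0, 3, 3)
  [5] (7, 0, 3, 3)
  [6] (7, 0, 3, 3)
  [7] (6, 1, 1, 1)
  [8] (6, 1, 1, 1)
  [9] (6, 1, 1, 1)
  [10] (7, 1, 3, 0)
  [11] (1, 1, 3, 6)
  [12] (1, 1, 3, 6)
  [13] (8, 1, 1, 0)
  [14] (8, 1, 1, 0)
  [15] (1, 1, 3, 6)
  [16] (7, 0, 3, 3)
  [17] (8, 1, 1, 0)
  [18] (6, 1, 1, 1)
  [19] (1, 1, 3, 6)
  [20] (8, 1, 1, 0)

6 distinct reps among the 20 weights ⇒ 6 W_17-linkage classes:

[[1, 2], [3, 11, 12, 15, 19], [4, 5, 6, 16], [7, 8, 9, 18], [10], [13, 14, 17, 20]]


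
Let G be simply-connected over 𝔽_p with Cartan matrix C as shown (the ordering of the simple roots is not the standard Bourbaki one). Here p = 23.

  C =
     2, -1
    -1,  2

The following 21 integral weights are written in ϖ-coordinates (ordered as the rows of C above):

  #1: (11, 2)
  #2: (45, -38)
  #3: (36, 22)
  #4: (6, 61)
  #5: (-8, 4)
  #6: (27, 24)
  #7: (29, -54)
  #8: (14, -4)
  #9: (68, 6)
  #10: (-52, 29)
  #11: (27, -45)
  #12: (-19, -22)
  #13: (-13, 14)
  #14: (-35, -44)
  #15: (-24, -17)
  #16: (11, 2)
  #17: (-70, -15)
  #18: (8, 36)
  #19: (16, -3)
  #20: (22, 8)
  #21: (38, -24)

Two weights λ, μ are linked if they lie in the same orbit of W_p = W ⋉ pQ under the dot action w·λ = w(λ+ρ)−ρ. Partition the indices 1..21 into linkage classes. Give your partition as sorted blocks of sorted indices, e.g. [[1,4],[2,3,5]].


Root system A_2: the 2×2 matrix C matches after relabeling.

W_23-reps of the 21 weights in Ā_23 (same 2-coord order as C):

    λ_1+ρ ↦ (12, 3)
    λ_2+ρ ↦ (14, 0)
    λ_3+ρ ↦ (14, 0)
    λ_4+ρ ↦ (0, 7)
    λ_5+ρ ↦ (5, 2)
    λ_6+ρ ↦ (5, 2)
    λ_7+ρ ↦ (0, 7)
    λ_8+ρ ↦ (12, 3)
    λ_9+ρ ↦ (0, 7)
    λ_10+ρ ↦ (5, 2)
    λ_11+ρ ↦ (5, 2)
    λ_12+ρ ↦ (5, 2)
    λ_13+ρ ↦ (12, 3)
    λ_14+ρ ↦ (12, 3)
    λ_15+ρ ↦ (0, 7)
    λ_16+ρ ↦ (12, 3)
    λ_17+ρ ↦ (14, 0)
    λ_18+ρ ↦ (14, 0)
    λ_19+ρ ↦ (15, 2)
    λ_20+ρ ↦ (14, 0)
    λ_21+ρ ↦ (0, 7)

Grouping the 21 weights by Ā_23-representative: 5 linkage classes.

[[1, 8, 13, 14, 16], [2, 3, 17, 18, 20], [4, 7, 9, 15, 21], [5, 6, 10, 11, 12], [19]]


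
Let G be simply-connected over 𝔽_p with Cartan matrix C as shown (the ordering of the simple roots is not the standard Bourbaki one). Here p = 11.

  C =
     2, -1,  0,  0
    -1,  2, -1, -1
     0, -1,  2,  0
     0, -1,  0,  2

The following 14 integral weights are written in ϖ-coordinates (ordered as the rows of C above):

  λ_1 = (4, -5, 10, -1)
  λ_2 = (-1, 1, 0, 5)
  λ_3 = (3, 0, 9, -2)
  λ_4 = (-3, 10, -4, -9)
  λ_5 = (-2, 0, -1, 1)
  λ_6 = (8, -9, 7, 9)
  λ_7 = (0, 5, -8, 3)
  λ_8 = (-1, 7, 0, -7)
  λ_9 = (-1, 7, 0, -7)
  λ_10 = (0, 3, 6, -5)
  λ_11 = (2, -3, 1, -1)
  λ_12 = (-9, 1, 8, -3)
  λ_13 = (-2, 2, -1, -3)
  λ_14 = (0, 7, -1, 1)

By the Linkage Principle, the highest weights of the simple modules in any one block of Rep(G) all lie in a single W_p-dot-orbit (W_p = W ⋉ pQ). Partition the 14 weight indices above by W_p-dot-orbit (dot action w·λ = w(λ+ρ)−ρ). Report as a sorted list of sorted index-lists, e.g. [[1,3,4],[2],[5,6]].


Cartan matrix: type D_4 (|W|=192); un-permuting the 4 rows.

W_11-reps of the 14 weights in Ā_11 (same 4-coord order as C):

    λ_1+ρ ↦ (0, 1, 6, 3)
    λ_2+ρ ↦ (0, 2, 1, 6)
    λ_3+ρ ↦ (0, 1, 6, 3)
    λ_4+ρ ↦ (0, 2, 1, 6)
    λ_5+ρ ↦ (1, 0, 0, 2)
    λ_6+ρ ↦ (1, 0, 0, 2)
    λ_7+ρ ↦ (0, 1, 6, 3)
    λ_8+ρ ↦ (0, 2, 1, 6)
    λ_9+ρ ↦ (0, 2, 1, 6)
    λ_10+ρ ↦ (0, 1, 6, 3)
    λ_11+ρ ↦ (1, 0, 0, 2)
    λ_12+ρ ↦ (0, 2, 1, 6)
    λ_13+ρ ↦ (1, 0, 0, 2)
    λ_14+ρ ↦ (1, 0, 0, 2)

Grouping the 14 weights by Ā_11-representative: 3 linkage classes.

[[1, 3, 7, 10], [2, 4, 8, 9, 12], [5, 6, 11, 13, 14]]


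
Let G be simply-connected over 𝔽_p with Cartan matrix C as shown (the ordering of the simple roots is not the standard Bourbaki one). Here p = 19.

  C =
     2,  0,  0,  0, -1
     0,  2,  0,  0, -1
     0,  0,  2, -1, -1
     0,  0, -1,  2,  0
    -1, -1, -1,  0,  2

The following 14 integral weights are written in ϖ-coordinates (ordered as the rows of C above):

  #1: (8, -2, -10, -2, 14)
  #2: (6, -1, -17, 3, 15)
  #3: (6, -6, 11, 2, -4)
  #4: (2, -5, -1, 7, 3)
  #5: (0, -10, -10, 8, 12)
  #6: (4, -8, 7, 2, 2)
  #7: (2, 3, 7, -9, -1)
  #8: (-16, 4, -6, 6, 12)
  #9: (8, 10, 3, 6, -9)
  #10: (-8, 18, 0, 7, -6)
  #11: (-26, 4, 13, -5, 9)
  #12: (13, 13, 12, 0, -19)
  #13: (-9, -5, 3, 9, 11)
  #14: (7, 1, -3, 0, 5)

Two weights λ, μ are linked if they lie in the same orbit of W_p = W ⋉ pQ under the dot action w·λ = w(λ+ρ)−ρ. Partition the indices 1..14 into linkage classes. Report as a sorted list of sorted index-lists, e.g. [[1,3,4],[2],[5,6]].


Dynkin diagram of C (from the 8 off-diagonal −1 entries): D_5.

Folding the 14 weights λ_j+ρ into Ā_19 (reps in the given 5-coord order):

  [1] (4, 4, 4, 0, 1) · [2] (3, 4, 0, 8, 0) · [3] (1, 3, 0, 3, 4) · [4] (3, 4, 0, 8, 0) · [5] (4, 4, 4, 0, 1) · [6] (1, 3, 0, 3, 4) · [7] (3, 4, 0, 8, 0) · [8] (8, 2, 1, 0, 3) · [9] (1, 3, 0, 3, 4) · [10] (1, 3, 0, 3, 4) · [11] (4, 4, 4, 0, 1) · [12] (4, 4, 4, 0, 1) · [13] (1, 3, 0, 3, 4) · [14] (8, 2, 1, 0, 3)

Grouping the 14 weights by Ā_19-representative: 4 linkage classes.

[[1, 5, 11, 12], [2, 4, 7], [3, 6, 9, 10, 13], [8, 14]]


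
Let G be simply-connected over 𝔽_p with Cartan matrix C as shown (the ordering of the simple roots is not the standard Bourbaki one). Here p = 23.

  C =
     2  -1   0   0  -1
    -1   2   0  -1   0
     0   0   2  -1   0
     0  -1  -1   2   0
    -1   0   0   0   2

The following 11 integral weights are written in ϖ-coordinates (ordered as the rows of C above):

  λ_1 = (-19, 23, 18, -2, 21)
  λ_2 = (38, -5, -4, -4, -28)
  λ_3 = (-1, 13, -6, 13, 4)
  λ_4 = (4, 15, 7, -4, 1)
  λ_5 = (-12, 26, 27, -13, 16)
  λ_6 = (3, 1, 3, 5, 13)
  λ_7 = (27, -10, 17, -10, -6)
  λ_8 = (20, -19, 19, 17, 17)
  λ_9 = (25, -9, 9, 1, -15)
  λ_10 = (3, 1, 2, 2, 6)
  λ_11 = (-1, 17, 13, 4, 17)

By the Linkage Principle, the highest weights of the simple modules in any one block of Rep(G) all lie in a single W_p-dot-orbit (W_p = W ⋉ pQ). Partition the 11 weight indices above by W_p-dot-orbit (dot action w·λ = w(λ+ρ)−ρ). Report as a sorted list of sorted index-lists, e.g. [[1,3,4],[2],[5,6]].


Dynkin diagram of C (from the 8 off-diagonal −1 entries): A_5.

λ_j+ρ reflected into Ā_23 (⟨·,θ^∨⟩≤23); 5-tuples as given:

    λ_1 → (1, 0, 0, 4, 17)
    λ_2 → (4, 2, 3, 3, 7)
    λ_3 → (5, 9, 5, 4, 0)
    λ_4 → (2, 13, 0, 3, 3)
    λ_5 → (4, 2, 3, 3, 7)
    λ_6 → (4, 2, 3, 3, 7)
    λ_7 → (5, 9, 5, 4, 0)
    λ_8 → (2, 13, 0, 3, 3)
    λ_9 → (4, 2, 3, 3, 7)
    λ_10 → (4, 2, 3, 3, 7)
    λ_11 → (5, 9, 5, 4, 0)

Linkage partition of the 11 weights (4 classes, p=23):

[[1], [2, 5, 6, 9, 10], [3, 7, 11], [4, 8]]


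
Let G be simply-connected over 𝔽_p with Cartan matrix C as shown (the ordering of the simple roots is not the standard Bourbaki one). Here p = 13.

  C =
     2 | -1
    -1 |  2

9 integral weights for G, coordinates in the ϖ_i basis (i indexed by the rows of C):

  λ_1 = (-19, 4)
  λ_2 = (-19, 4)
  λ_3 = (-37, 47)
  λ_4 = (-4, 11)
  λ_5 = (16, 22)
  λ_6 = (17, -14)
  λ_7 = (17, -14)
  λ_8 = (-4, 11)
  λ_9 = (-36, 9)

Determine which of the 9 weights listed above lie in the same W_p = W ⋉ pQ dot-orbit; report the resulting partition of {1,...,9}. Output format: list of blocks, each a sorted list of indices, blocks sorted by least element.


Cartan matrix: type A_2 (|W|=6); un-permuting the 2 rows.

Each λ_j+ρ reduced to Ā_13; 2-tuples below use C's row order:

  [1] (0, 8) · [2] (0, 8) · [3] (3, 9) · [4] (3, 9) · [5] (3, 9) · [6] (0, 8) · [7] (0, 8) · [8] (3, 9) · [9] (3, 9)

Linkage partition of the 9 weights (2 classes, p=13):

[[1, 2, 6, 7], [3, 4, 5, 8, 9]]


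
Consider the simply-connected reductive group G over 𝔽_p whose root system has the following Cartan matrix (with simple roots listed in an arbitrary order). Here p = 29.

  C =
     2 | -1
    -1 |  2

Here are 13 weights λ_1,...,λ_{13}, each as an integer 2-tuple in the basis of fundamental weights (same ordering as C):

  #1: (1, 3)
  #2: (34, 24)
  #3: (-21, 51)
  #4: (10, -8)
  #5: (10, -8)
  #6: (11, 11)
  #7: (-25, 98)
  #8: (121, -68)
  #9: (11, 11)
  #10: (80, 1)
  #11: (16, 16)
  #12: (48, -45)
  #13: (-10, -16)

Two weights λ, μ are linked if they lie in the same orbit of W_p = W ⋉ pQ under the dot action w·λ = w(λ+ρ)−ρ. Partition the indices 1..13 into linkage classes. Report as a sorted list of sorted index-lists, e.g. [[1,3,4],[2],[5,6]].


Cartan matrix: type A_2 (|W|=6); un-permuting the 2 rows.

W_29-reps of the 13 weights in Ā_29 (same 2-coord order as C):

    λ_1+ρ ↦ (2, 4)
    λ_2+ρ ↦ (2, 4)
    λ_3+ρ ↦ (3, 6)
    λ_4+ρ ↦ (4, 7)
    λ_5+ρ ↦ (4, 7)
    λ_6+ρ ↦ (12, 12)
    λ_7+ρ ↦ (12, 12)
    λ_8+ρ ↦ (3, 6)
    λ_9+ρ ↦ (12, 12)
    λ_10+ρ ↦ (2, 4)
    λ_11+ρ ↦ (12, 12)
    λ_12+ρ ↦ (15, 9)
    λ_13+ρ ↦ (15, 9)

Grouping the 13 weights by Ā_29-representative: 5 linkage classes.

[[1, 2, 10], [3, 8], [4, 5], [6, 7, 9, 11], [12, 13]]


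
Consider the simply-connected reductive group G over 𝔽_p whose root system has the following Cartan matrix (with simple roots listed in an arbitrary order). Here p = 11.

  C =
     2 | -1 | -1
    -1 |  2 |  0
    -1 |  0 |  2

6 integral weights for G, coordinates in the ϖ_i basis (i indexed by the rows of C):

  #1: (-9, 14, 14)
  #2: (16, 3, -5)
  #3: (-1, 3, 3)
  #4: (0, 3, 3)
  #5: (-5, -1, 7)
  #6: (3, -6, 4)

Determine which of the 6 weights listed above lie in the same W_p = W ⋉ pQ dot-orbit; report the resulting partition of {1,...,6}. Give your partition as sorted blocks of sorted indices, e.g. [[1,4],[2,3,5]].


Root system A_3: the 3×3 matrix C matches after relabeling.

Alcove-folded reps (p=11, 6 weights, presented ϖ-order):

  [1] (0, 4, 4);  [2] (1, 4, 4);  [3] (0, 4, 4);  [4] (1, 4, 4);  [5] (0, 4, 4);  [6] (1, 4, 4)

2 distinct reps among the 6 weights ⇒ 2 W_11-linkage classes:

[[1, 3, 5], [2, 4, 6]]


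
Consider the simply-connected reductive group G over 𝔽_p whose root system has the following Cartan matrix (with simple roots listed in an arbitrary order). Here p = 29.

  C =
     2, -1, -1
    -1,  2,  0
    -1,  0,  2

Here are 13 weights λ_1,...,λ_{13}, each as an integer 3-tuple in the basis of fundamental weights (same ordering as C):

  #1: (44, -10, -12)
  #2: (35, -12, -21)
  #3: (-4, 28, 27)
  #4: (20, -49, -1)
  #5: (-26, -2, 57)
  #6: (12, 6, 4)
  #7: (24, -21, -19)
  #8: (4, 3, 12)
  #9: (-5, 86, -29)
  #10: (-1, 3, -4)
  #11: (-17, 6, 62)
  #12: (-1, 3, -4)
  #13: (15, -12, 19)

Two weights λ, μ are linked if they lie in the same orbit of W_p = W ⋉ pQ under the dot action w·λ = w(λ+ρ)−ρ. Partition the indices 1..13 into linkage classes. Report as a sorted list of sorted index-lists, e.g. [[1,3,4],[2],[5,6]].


Root system A_3: the 3×3 matrix C matches after relabeling.

W_29-reps of the 13 weights in Ā_29 (same 3-coord order as C):

  [1] (13, 7, 5) · [2] (5, 4, 13) · [3] (3, 1, 0) · [4] (0, 2, 8) · [5] (3, 1, 0) · [6] (13, 7, 5) · [7] (13, 7, 5) · [8] (5, 4, 13) · [9] (3, 1, 0) · [10] (3, 1, 0) · [11] (13, 7, 5) · [12] (3, 1, 0) · [13] (5, 4, 13)

Linkage partition of the 13 weights (4 classes, p=29):

[[1, 6, 7, 11], [2, 8, 13], [3, 5, 9, 10, 12], [4]]


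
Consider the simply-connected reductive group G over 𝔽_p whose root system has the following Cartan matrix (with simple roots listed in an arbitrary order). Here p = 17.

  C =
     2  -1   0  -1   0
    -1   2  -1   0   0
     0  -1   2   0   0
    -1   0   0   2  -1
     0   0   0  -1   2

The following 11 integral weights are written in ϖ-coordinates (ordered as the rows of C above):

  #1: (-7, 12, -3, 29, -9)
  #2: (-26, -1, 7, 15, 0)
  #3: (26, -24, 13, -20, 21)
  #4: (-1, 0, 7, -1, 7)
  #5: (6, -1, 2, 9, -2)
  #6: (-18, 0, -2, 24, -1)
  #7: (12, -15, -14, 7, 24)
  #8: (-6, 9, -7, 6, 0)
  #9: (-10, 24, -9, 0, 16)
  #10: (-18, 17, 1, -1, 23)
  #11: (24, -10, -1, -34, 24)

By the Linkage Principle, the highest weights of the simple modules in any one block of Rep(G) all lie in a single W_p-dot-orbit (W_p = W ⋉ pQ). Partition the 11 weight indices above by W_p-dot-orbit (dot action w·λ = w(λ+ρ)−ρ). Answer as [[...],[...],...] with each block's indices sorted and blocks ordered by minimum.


Root system A_5: the 5×5 matrix C matches after relabeling.

Alcove-folded reps (p=17, 11 weights, presented ϖ-order):

  λ_1+ρ ↦ (4, 1, 5, 2, 1)
  λ_2+ρ ↦ (0, 1, 8, 0, 8)
  λ_3+ρ ↦ (4, 3, 1, 6, 2)
  λ_4+ρ ↦ (0, 1, 8, 0, 8)
  λ_5+ρ ↦ (7, 0, 0, 7, 2)
  λ_6+ρ ↦ (0, 1, 8, 0, 8)
  λ_7+ρ ↦ (4, 3, 1, 6, 2)
  λ_8+ρ ↦ (4, 1, 5, 2, 1)
  λ_9+ρ ↦ (0, 1, 8, 0, 8)
  λ_10+ρ ↦ (7, 0, 0, 7, 2)
  λ_11+ρ ↦ (0, 1, 8, 0, 8)

Linkage partition of the 11 weights (4 classes, p=17):

[[1, 8], [2, 4, 6, 9, 11], [3, 7], [5, 10]]


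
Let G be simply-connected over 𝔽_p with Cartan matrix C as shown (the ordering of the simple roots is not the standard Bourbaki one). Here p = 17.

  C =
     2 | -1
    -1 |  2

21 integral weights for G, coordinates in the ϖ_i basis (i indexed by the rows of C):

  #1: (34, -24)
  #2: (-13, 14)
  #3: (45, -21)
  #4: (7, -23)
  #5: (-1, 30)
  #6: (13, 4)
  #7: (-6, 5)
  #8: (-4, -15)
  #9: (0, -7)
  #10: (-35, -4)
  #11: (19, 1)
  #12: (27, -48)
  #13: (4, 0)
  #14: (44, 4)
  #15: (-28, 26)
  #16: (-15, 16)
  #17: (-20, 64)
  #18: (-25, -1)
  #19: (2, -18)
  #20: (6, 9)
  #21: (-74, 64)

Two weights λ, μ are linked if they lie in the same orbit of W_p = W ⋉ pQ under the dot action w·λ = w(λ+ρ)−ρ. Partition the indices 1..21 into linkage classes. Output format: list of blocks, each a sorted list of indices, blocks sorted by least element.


C ↔ A_2 under row/col permutation; |W(A_2)| = 6.

λ_j+ρ reflected into Ā_17 (⟨·,θ^∨⟩≤17); 2-tuples as given:

  [1] (5, 1) · [2] (12, 3) · [3] (9, 3) · [4] (9, 3) · [5] (14, 3) · [6] (12, 3) · [7] (5, 1) · [8] (14, 3) · [9] (5, 1) · [10] (14, 3) · [11] (12, 3) · [12] (2, 11) · [13] (5, 1) · [14] (5, 1) · [15] (7, 10) · [16] (14, 3) · [17] (12, 3) · [18] (7, 10) · [19] (14, 3) · [20] (7, 10) · [21] (9, 3)

Grouping the 21 weights by Ā_17-representative: 6 linkage classes.

[[1, 7, 9, 13, 14], [2, 6, 11, 17], [3, 4, 21], [5, 8, 10, 16, 19], [12], [15, 18, 20]]


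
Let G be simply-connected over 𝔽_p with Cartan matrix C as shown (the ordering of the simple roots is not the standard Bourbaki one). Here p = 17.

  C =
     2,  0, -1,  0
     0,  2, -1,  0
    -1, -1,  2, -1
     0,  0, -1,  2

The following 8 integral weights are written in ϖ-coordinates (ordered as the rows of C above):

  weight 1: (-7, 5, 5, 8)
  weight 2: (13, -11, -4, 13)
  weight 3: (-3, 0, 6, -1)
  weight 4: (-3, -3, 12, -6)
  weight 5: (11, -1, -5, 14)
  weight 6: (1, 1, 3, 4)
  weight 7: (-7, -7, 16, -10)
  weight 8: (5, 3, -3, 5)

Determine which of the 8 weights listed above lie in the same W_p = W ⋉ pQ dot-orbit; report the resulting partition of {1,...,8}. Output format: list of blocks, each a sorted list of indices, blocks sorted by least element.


Cartan matrix: type D_4 (|W|=192); un-permuting the 4 rows.

Folding the 8 weights λ_j+ρ into Ā_17 (reps in the given 4-coord order):

  [1] (2, 2, 4, 5);  [2] (1, 3, 2, 1);  [3] (2, 1, 5, 0);  [4] (2, 2, 4, 5);  [5] (2, 2, 4, 5);  [6] (2, 2, 4, 5);  [7] (2, 2, 4, 5);  [8] (4, 2, 2, 4)

Grouping the 8 weights by Ā_17-representative: 4 linkage classes.

[[1, 4, 5, 6, 7], [2], [3], [8]]


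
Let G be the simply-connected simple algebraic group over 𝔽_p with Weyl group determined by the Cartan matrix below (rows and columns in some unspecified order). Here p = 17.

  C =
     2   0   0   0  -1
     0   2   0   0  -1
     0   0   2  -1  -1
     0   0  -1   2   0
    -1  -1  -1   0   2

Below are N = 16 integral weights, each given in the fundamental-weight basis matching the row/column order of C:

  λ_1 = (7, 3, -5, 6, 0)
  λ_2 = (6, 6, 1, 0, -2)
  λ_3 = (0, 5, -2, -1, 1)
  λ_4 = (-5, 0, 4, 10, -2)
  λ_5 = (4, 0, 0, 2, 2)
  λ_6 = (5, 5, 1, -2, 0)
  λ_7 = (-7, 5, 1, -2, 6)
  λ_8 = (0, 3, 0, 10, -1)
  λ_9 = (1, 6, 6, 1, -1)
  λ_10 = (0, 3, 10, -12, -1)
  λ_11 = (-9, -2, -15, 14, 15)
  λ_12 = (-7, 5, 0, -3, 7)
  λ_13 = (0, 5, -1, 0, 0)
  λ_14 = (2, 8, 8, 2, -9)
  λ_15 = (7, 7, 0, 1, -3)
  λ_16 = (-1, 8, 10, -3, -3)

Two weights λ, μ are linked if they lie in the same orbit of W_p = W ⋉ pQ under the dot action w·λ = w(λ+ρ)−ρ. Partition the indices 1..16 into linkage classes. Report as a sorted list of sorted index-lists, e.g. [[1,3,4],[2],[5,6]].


Cartan matrix: type D_5 (|W|=1920); un-permuting the 5 rows.

Folding the 16 weights λ_j+ρ into Ā_17 (reps in the given 5-coord order):

  1: (5, 1, 1, 3, 3) · 2: (6, 6, 1, 1, 1) · 3: (1, 6, 0, 1, 1) · 4: (1, 4, 0, 11, 0) · 5: (5, 1, 1, 3, 3) · 6: (6, 6, 1, 1, 1) · 7: (6, 6, 1, 1, 1) · 8: (1, 4, 0, 11, 0) · 9: (1, 6, 0, 1, 1) · 10: (1, 4, 0, 11, 0) · 11: (1, 6, 0, 1, 1) · 12: (6, 6, 1, 1, 1) · 13: (1, 6, 0, 1, 1) · 14: (5, 1, 1, 3, 3) · 15: (6, 6, 1, 1, 1) · 16: (1, 6, 0, 1, 1)

Linkage partition of the 16 weights (4 classes, p=17):

[[1, 5, 14], [2, 6, 7, 12, 15], [3, 9, 11, 13, 16], [4, 8, 10]]


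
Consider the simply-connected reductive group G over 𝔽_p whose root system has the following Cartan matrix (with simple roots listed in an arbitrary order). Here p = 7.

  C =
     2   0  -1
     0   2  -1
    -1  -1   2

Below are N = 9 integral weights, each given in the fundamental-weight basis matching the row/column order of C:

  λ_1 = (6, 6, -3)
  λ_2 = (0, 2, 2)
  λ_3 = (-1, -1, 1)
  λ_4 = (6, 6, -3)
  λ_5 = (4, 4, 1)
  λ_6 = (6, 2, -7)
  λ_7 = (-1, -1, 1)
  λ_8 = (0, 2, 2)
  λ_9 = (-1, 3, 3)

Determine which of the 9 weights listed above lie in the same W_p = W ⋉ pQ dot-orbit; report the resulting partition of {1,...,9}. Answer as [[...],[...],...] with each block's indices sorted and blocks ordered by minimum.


Root system A_3: the 3×3 matrix C matches after relabeling.

λ_j+ρ reflected into Ā_7 (⟨·,θ^∨⟩≤7); 3-tuples as given:

    [1] (0, 0, 2)
    [2] (1, 3, 3)
    [3] (0, 0, 2)
    [4] (0, 0, 2)
    [5] (0, 0, 2)
    [6] (1, 3, 3)
    [7] (0, 0, 2)
    [8] (1, 3, 3)
    [9] (1, 3, 3)

2 distinct reps among the 9 weights ⇒ 2 W_7-linkage classes:

[[1, 3, 4, 5, 7], [2, 6, 8, 9]]


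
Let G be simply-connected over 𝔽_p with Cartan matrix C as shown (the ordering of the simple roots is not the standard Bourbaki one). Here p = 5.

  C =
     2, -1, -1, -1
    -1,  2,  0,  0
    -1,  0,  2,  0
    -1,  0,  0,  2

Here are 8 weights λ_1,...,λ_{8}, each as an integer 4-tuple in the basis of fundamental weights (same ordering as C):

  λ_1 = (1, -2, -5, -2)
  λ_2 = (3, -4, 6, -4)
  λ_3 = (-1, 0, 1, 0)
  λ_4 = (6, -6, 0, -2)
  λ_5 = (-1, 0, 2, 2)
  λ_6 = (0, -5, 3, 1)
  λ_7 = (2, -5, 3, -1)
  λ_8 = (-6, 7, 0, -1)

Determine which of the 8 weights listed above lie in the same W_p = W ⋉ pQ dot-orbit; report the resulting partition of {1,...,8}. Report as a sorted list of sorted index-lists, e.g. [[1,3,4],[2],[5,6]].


Cartan matrix: type D_4 (|W|=192); un-permuting the 4 rows.

W_5-reps of the 8 weights in Ā_5 (same 4-coord order as C):

  1: (0, 1, 2, 1);  2: (1, 1, 1, 1);  3: (0, 1, 2, 1);  4: (1, 1, 1, 1);  5: (1, 1, 1, 1);  6: (0, 1, 1, 1);  7: (1, 1, 1, 1);  8: (0, 1, 0, 1)

Linkage partition of the 8 weights (4 classes, p=5):

[[1, 3], [2, 4, 5, 7], [6], [8]]


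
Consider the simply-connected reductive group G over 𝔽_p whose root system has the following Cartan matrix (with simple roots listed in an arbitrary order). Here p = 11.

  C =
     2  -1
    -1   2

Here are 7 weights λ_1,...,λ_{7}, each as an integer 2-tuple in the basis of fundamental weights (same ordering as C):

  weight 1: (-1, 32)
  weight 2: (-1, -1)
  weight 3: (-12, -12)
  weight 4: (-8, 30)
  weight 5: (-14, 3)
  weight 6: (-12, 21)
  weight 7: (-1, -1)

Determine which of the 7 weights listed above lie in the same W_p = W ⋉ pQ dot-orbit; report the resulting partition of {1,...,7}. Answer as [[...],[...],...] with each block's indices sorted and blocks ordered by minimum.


C ↔ A_2 under row/col permutation; |W(A_2)| = 6.

W_11-reps of the 7 weights in Ā_11 (same 2-coord order as C):

  [1] (0, 0) · [2] (0, 0) · [3] (0, 0) · [4] (2, 7) · [5] (2, 7) · [6] (0, 0) · [7] (0, 0)

Linkage partition of the 7 weights (2 classes, p=11):

[[1, 2, 3, 6, 7], [4, 5]]


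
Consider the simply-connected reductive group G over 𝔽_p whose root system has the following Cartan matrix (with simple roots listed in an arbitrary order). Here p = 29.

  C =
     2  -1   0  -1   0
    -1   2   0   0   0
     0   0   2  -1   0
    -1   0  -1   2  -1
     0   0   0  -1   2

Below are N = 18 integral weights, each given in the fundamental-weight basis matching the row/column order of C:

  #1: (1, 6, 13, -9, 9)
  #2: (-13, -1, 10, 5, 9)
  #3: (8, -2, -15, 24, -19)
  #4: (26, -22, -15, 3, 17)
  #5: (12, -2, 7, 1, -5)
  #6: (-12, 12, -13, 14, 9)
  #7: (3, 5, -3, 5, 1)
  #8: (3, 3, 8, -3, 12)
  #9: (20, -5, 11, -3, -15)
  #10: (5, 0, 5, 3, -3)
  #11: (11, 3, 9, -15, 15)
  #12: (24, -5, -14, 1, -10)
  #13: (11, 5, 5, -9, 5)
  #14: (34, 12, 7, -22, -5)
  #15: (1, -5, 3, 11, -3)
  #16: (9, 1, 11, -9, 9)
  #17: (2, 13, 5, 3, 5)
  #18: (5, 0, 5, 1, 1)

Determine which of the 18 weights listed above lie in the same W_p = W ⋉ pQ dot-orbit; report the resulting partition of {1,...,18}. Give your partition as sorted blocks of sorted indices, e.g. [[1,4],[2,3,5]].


Type D_5, rank 5, |W|=1920; reorder rows/cols to standard.

Folding the 18 weights λ_j+ρ into Ā_29 (reps in the given 5-coord order):

  λ_1 → (6, 1, 6, 2, 2) · λ_2 → (6, 6, 5, 0, 4) · λ_3 → (1, 4, 7, 2, 11) · λ_4 → (6, 1, 6, 2, 2) · λ_5 → (6, 1, 6, 2, 2) · λ_6 → (2, 2, 4, 8, 2) · λ_7 → (4, 6, 2, 4, 2) · λ_8 → (1, 4, 7, 2, 11) · λ_9 → (2, 2, 4, 8, 2) · λ_10 → (6, 1, 6, 2, 2) · λ_11 → (2, 2, 4, 8, 2) · λ_12 → (1, 4, 7, 2, 11) · λ_13 → (4, 6, 2, 4, 2) · λ_14 → (4, 6, 2, 4, 2) · λ_15 → (2, 2, 4, 8, 2) · λ_16 → (2, 2, 4, 8, 2) · λ_17 → (4, 6, 2, 4, 2) · λ_18 → (6, 1, 6, 2, 2)

Grouping the 18 weights by Ā_29-representative: 5 linkage classes.

[[1, 4, 5, 10, 18], [2], [3, 8, 12], [6, 9, 11, 15, 16], [7, 13, 14, 17]]


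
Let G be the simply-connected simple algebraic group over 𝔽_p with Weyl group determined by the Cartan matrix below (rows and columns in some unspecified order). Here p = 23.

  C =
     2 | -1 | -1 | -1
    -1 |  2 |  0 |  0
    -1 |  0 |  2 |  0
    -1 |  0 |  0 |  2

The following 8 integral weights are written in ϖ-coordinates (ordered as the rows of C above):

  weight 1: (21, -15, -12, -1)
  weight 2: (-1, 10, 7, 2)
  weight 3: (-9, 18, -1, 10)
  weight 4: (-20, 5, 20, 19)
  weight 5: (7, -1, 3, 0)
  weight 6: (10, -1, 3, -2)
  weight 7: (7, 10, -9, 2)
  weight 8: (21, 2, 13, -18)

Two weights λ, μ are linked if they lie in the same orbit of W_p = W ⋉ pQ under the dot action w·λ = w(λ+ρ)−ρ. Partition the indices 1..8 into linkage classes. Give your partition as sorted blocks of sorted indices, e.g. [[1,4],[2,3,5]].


Type D_4, rank 4, |W|=192; reorder rows/cols to standard.

Each λ_j+ρ reduced to Ā_23; 4-tuples below use C's row order:

  λ_1+ρ ↦ (0, 11, 8, 3);  λ_2+ρ ↦ (0, 11, 8, 3);  λ_3+ρ ↦ (0, 11, 8, 3);  λ_4+ρ ↦ (1, 13, 2, 1);  λ_5+ρ ↦ (8, 0, 4, 1);  λ_6+ρ ↦ (8, 0, 4, 1);  λ_7+ρ ↦ (0, 11, 8, 3);  λ_8+ρ ↦ (1, 13, 2, 1)

Linkage partition of the 8 weights (3 classes, p=23):

[[1, 2, 3, 7], [4, 8], [5, 6]]


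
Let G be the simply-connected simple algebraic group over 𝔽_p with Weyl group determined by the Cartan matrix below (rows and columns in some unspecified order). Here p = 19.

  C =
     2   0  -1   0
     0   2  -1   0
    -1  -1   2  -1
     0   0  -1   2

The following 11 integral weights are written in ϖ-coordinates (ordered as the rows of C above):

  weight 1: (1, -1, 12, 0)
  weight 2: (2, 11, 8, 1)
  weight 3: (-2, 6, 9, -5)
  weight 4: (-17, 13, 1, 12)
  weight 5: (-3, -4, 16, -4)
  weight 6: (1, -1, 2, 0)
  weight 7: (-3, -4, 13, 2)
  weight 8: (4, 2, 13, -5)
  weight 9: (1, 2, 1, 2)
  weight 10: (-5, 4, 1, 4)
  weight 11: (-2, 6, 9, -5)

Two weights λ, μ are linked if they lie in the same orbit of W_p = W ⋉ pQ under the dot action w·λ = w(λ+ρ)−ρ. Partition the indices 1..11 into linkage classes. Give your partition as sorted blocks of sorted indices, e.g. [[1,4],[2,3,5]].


Type D_4, rank 4, |W|=192; reorder rows/cols to standard.

Each λ_j+ρ reduced to Ā_19; 4-tuples below use C's row order:

  1: (2, 0, 3, 1);  2: (2, 3, 2, 3);  3: (1, 7, 2, 4);  4: (2, 0, 3, 1);  5: (2, 3, 2, 3);  6: (2, 0, 3, 1);  7: (2, 3, 2, 3);  8: (2, 0, 3, 1);  9: (2, 3, 2, 3);  10: (2, 3, 2, 3);  11: (1, 7, 2, 4)

Grouping the 11 weights by Ā_19-representative: 3 linkage classes.

[[1, 4, 6, 8], [2, 5, 7, 9, 10], [3, 11]]


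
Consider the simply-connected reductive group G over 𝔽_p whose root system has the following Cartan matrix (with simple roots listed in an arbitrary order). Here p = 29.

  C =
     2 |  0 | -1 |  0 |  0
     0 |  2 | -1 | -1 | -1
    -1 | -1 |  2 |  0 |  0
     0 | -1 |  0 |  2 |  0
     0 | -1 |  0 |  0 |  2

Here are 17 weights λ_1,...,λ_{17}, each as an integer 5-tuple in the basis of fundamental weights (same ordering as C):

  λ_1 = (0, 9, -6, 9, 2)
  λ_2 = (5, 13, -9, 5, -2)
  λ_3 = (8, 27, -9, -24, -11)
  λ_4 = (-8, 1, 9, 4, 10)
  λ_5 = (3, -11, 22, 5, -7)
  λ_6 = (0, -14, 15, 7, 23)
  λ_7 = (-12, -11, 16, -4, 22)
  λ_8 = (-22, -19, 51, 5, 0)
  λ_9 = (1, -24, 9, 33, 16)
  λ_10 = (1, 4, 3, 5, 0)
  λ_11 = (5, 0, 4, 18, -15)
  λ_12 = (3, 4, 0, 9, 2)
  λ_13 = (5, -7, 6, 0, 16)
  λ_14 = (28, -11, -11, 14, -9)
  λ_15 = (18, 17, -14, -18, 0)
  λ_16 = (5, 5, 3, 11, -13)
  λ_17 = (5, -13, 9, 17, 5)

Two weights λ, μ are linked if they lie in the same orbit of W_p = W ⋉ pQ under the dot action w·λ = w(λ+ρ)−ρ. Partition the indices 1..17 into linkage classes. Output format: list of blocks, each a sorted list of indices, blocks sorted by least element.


C ↔ D_5 under row/col permutation; |W(D_5)| = 1920.

W_29-reps of the 17 weights in Ā_29 (same 5-coord order as C):

  λ_1 → (4, 5, 1, 10, 3);  λ_2 → (2, 5, 4, 6, 1);  λ_3 → (4, 5, 1, 10, 3);  λ_4 → (6, 1, 1, 5, 11);  λ_5 → (4, 4, 2, 6, 6);  λ_6 → (6, 1, 1, 5, 11);  λ_7 → (4, 4, 2, 6, 6);  λ_8 → (2, 5, 4, 6, 1);  λ_9 → (2, 5, 4, 6, 1);  λ_10 → (2, 5, 4, 6, 1);  λ_11 → (2, 5, 4, 6, 1);  λ_12 → (4, 5, 1, 10, 3);  λ_13 → (6, 1, 1, 5, 11);  λ_14 → (4, 5, 1, 10, 3);  λ_15 → (6, 1, 1, 5, 11);  λ_16 → (4, 4, 2, 6, 6);  λ_17 → (4, 4, 2, 6, 6)

Linkage partition of the 17 weights (4 classes, p=29):

[[1, 3, 12, 14], [2, 8, 9, 10, 11], [4, 6, 13, 15], [5, 7, 16, 17]]


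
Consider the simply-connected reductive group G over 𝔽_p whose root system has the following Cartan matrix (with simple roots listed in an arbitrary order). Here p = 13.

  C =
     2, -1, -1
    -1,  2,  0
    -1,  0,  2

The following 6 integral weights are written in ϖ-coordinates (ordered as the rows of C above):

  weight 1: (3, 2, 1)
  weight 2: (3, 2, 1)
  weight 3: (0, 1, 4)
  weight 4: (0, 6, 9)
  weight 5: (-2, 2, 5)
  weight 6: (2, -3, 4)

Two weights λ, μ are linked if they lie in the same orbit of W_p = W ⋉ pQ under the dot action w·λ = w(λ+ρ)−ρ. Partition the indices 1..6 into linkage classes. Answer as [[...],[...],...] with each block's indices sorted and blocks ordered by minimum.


Type A_3, rank 3, |W|=24; reorder rows/cols to standard.

Ā_13 reps of the 6 weights (A_3, coords as presented):

  λ_1 → (4, 3, 2);  λ_2 → (4, 3, 2);  λ_3 → (1, 2, 5);  λ_4 → (1, 2, 5);  λ_5 → (1, 2, 5);  λ_6 → (1, 2, 5)

The 6 indices split into 2 linkage classes (same alcove rep ⇔ same W_13-dot-orbit):

[[1, 2], [3, 4, 5, 6]]


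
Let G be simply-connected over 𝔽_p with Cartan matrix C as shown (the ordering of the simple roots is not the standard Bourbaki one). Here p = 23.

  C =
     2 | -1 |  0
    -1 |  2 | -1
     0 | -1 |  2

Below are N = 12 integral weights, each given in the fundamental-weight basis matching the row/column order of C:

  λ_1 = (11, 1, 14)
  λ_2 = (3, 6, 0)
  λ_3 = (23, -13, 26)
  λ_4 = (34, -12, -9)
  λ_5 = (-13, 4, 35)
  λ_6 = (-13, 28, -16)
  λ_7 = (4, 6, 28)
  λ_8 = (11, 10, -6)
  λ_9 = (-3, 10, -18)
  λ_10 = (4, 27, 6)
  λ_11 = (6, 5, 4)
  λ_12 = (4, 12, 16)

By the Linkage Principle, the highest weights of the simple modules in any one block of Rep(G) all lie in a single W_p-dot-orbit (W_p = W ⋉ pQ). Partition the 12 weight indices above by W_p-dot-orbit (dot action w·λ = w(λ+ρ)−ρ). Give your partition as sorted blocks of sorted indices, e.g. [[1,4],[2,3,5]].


Root system A_3: the 3×3 matrix C matches after relabeling.

λ_j+ρ reflected into Ā_23 (⟨·,θ^∨⟩≤23); 3-tuples as given:

  λ_1 → (6, 2, 9);  λ_2 → (4, 7, 1);  λ_3 → (4, 7, 1);  λ_4 → (4, 7, 1);  λ_5 → (7, 6, 5);  λ_6 → (6, 2, 9);  λ_7 → (7, 6, 5);  λ_8 → (12, 6, 5);  λ_9 → (6, 2, 9);  λ_10 → (7, 6, 5);  λ_11 → (7, 6, 5);  λ_12 → (7, 6, 5)

Grouping the 12 weights by Ā_23-representative: 4 linkage classes.

[[1, 6, 9], [2, 3, 4], [5, 7, 10, 11, 12], [8]]


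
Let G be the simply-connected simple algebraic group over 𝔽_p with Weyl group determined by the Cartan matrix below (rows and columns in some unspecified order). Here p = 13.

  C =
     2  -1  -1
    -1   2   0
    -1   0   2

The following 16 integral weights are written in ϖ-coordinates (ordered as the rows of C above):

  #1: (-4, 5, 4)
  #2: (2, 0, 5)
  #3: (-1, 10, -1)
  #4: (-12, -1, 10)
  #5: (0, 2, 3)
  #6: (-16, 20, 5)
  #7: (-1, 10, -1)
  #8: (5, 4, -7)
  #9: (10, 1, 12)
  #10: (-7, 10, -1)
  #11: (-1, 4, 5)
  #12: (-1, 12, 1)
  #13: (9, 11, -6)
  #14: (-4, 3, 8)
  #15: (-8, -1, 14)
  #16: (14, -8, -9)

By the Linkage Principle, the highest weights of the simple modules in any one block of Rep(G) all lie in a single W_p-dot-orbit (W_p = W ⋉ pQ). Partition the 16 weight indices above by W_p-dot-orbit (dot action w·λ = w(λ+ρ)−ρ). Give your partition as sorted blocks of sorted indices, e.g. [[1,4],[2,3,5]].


C ↔ A_3 under row/col permutation; |W(A_3)| = 24.

λ_j+ρ reflected into Ā_13 (⟨·,θ^∨⟩≤13); 3-tuples as given:

  λ_1 → (3, 3, 2)
  λ_2 → (3, 1, 6)
  λ_3 → (0, 11, 0)
  λ_4 → (0, 11, 0)
  λ_5 → (1, 3, 4)
  λ_6 → (4, 2, 1)
  λ_7 → (0, 11, 0)
  λ_8 → (0, 5, 6)
  λ_9 → (0, 11, 0)
  λ_10 → (0, 5, 6)
  λ_11 → (0, 5, 6)
  λ_12 → (0, 11, 0)
  λ_13 → (1, 3, 4)
  λ_14 → (3, 1, 6)
  λ_15 → (0, 5, 6)
  λ_16 → (0, 5, 6)

Partition of {1..16} into 6 W_13-dot-orbits:

[[1], [2, 14], [3, 4, 7, 9, 12], [5, 13], [6], [8, 10, 11, 15, 16]]


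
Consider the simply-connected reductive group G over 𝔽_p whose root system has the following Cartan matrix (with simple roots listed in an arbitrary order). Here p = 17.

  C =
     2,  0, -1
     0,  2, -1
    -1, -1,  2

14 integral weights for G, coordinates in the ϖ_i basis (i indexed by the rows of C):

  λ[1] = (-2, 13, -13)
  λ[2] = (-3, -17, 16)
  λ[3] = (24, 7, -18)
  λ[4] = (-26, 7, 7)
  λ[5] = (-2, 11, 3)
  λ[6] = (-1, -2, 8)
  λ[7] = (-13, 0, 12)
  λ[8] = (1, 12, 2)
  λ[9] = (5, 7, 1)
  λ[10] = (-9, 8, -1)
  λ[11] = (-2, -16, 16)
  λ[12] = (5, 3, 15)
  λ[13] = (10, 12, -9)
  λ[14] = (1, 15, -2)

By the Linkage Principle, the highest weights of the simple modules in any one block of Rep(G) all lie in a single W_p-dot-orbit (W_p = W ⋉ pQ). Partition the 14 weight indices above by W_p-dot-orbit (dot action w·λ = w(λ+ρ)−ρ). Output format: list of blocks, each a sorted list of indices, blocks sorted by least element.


C ↔ A_3 under row/col permutation; |W(A_3)| = 24.

W_17-reps of the 14 weights in Ā_17 (same 3-coord order as C):

  [1] (12, 1, 1) · [2] (1, 15, 1) · [3] (0, 1, 8) · [4] (0, 1, 8) · [5] (1, 12, 3) · [6] (0, 1, 8) · [7] (12, 1, 1) · [8] (1, 12, 3) · [9] (6, 8, 2) · [10] (0, 1, 8) · [11] (1, 15, 1) · [12] (3, 5, 8) · [13] (3, 5, 8) · [14] (1, 15, 1)

Partition of {1..14} into 6 W_17-dot-orbits:

[[1, 7], [2, 11, 14], [3, 4, 6, 10], [5, 8], [9], [12, 13]]


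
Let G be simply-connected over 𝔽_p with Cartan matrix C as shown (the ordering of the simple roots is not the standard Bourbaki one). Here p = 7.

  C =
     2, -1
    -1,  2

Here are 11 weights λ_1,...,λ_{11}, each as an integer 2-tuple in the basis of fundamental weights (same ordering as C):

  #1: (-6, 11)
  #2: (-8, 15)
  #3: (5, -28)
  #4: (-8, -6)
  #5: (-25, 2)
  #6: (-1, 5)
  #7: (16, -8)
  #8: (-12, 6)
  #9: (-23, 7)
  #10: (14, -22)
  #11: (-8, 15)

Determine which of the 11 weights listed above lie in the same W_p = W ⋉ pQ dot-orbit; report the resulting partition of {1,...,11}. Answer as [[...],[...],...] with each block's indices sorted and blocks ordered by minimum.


Root system A_2: the 2×2 matrix C matches after relabeling.

λ_j+ρ reflected into Ā_7 (⟨·,θ^∨⟩≤7); 2-tuples as given:

  1: (0, 2) · 2: (0, 2) · 3: (0, 6) · 4: (0, 2) · 5: (3, 0) · 6: (0, 6) · 7: (3, 0) · 8: (3, 0) · 9: (0, 6) · 10: (0, 6) · 11: (0, 2)

These 11 weights hit 3 W_7-dot-orbits; sizes (4, 4, 3):

[[1, 2, 4, 11], [3, 6, 9, 10], [5, 7, 8]]


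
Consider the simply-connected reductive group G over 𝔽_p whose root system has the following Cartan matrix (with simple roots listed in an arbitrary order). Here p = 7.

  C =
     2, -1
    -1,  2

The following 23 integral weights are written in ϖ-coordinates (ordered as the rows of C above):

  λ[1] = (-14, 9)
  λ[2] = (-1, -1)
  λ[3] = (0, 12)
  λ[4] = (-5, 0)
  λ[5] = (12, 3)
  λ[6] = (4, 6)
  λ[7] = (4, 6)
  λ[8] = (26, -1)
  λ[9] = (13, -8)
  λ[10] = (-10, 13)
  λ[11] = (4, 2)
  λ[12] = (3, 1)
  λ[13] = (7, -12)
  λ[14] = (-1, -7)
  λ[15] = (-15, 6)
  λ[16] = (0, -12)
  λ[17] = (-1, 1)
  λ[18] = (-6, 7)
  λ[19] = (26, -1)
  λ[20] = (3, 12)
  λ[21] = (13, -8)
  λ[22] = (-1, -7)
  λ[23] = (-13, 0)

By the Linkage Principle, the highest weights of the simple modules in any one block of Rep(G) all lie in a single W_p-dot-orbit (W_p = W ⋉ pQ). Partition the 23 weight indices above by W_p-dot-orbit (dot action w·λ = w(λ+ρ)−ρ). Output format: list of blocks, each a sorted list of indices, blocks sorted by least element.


Type A_2, rank 2, |W|=6; reorder rows/cols to standard.

Each λ_j+ρ reduced to Ā_7; 2-tuples below use C's row order:

  1: (1, 3)
  2: (0, 0)
  3: (6, 0)
  4: (1, 3)
  5: (3, 3)
  6: (0, 2)
  7: (0, 2)
  8: (6, 0)
  9: (0, 0)
  10: (0, 2)
  11: (4, 2)
  12: (4, 2)
  13: (1, 3)
  14: (6, 0)
  15: (0, 0)
  16: (3, 3)
  17: (0, 2)
  18: (4, 2)
  19: (6, 0)
  20: (3, 3)
  21: (0, 0)
  22: (6, 0)
  23: (4, 2)

Grouping the 23 weights by Ā_7-representative: 6 linkage classes.

[[1, 4, 13], [2, 9, 15, 21], [3, 8, 14, 19, 22], [5, 16, 20], [6, 7, 10, 17], [11, 12, 18, 23]]


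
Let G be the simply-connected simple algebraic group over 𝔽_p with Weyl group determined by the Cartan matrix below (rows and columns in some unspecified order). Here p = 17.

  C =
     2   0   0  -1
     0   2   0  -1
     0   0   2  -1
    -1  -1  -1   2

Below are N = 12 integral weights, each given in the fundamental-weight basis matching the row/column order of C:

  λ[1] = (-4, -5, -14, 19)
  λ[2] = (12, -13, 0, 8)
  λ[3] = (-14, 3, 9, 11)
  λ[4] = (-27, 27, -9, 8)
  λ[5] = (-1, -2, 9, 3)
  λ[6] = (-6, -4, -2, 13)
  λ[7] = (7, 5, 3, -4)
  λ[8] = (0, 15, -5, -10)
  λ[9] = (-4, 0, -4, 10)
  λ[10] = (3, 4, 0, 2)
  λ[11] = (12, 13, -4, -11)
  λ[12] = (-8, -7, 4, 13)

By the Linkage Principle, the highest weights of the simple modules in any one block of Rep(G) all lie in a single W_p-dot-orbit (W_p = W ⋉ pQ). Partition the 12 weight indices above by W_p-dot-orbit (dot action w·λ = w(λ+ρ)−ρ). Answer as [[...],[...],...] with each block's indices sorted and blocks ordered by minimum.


Type D_4, rank 4, |W|=192; reorder rows/cols to standard.

Each λ_j+ρ reduced to Ā_17; 4-tuples below use C's row order:

  1: (0, 1, 10, 3)
  2: (5, 4, 3, 2)
  3: (4, 5, 1, 3)
  4: (3, 1, 3, 5)
  5: (0, 1, 10, 3)
  6: (5, 3, 1, 3)
  7: (5, 3, 1, 3)
  8: (4, 5, 1, 3)
  9: (3, 1, 3, 5)
  10: (4, 5, 1, 3)
  11: (0, 1, 10, 3)
  12: (5, 4, 3, 2)

Linkage partition of the 12 weights (5 classes, p=17):

[[1, 5, 11], [2, 12], [3, 8, 10], [4, 9], [6, 7]]


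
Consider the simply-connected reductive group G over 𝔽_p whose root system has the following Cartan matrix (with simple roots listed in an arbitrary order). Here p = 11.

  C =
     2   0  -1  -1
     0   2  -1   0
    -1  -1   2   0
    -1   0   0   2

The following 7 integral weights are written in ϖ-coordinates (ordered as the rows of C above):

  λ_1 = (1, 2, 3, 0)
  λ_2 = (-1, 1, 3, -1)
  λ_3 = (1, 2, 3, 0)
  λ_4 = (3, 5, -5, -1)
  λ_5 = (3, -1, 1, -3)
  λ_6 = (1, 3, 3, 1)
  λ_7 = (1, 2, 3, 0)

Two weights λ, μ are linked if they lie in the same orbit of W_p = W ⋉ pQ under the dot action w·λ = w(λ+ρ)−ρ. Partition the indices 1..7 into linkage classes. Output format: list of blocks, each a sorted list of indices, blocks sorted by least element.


Root system A_4: the 4×4 matrix C matches after relabeling.

Each λ_j+ρ reduced to Ā_11; 4-tuples below use C's row order:

  λ_1 → (2, 3, 4, 1);  λ_2 → (0, 2, 4, 0);  λ_3 → (2, 3, 4, 1);  λ_4 → (0, 2, 4, 0);  λ_5 → (2, 0, 2, 2);  λ_6 → (2, 3, 4, 1);  λ_7 → (2, 3, 4, 1)

Partition of {1..7} into 3 W_11-dot-orbits:

[[1, 3, 6, 7], [2, 4], [5]]
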